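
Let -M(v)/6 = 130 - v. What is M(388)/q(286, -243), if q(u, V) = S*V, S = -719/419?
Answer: 72068/19413 ≈ 3.7124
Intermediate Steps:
S = -719/419 (S = -719*1/419 = -719/419 ≈ -1.7160)
q(u, V) = -719*V/419
M(v) = -780 + 6*v (M(v) = -6*(130 - v) = -780 + 6*v)
M(388)/q(286, -243) = (-780 + 6*388)/((-719/419*(-243))) = (-780 + 2328)/(174717/419) = 1548*(419/174717) = 72068/19413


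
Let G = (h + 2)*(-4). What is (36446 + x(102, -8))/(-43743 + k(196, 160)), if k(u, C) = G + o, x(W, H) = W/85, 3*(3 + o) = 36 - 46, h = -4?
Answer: -136677/164030 ≈ -0.83324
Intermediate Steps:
o = -19/3 (o = -3 + (36 - 46)/3 = -3 + (1/3)*(-10) = -3 - 10/3 = -19/3 ≈ -6.3333)
x(W, H) = W/85 (x(W, H) = W*(1/85) = W/85)
G = 8 (G = (-4 + 2)*(-4) = -2*(-4) = 8)
k(u, C) = 5/3 (k(u, C) = 8 - 19/3 = 5/3)
(36446 + x(102, -8))/(-43743 + k(196, 160)) = (36446 + (1/85)*102)/(-43743 + 5/3) = (36446 + 6/5)/(-131224/3) = (182236/5)*(-3/131224) = -136677/164030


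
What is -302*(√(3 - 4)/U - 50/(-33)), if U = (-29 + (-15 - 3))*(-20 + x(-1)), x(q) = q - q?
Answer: -15100/33 - 151*I/470 ≈ -457.58 - 0.32128*I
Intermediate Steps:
x(q) = 0
U = 940 (U = (-29 + (-15 - 3))*(-20 + 0) = (-29 - 18)*(-20) = -47*(-20) = 940)
-302*(√(3 - 4)/U - 50/(-33)) = -302*(√(3 - 4)/940 - 50/(-33)) = -302*(√(-1)*(1/940) - 50*(-1/33)) = -302*(I*(1/940) + 50/33) = -302*(I/940 + 50/33) = -302*(50/33 + I/940) = -15100/33 - 151*I/470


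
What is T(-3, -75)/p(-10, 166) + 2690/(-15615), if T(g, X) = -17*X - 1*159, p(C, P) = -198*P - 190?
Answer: -10635236/51620067 ≈ -0.20603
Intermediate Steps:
p(C, P) = -190 - 198*P
T(g, X) = -159 - 17*X (T(g, X) = -17*X - 159 = -159 - 17*X)
T(-3, -75)/p(-10, 166) + 2690/(-15615) = (-159 - 17*(-75))/(-190 - 198*166) + 2690/(-15615) = (-159 + 1275)/(-190 - 32868) + 2690*(-1/15615) = 1116/(-33058) - 538/3123 = 1116*(-1/33058) - 538/3123 = -558/16529 - 538/3123 = -10635236/51620067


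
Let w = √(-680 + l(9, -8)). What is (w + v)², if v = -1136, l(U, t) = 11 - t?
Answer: (1136 - I*√661)² ≈ 1.2898e+6 - 58413.0*I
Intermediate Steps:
w = I*√661 (w = √(-680 + (11 - 1*(-8))) = √(-680 + (11 + 8)) = √(-680 + 19) = √(-661) = I*√661 ≈ 25.71*I)
(w + v)² = (I*√661 - 1136)² = (-1136 + I*√661)²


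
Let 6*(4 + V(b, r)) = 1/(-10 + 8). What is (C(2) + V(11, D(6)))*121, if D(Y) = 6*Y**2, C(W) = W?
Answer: -3025/12 ≈ -252.08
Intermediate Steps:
V(b, r) = -49/12 (V(b, r) = -4 + 1/(6*(-10 + 8)) = -4 + (1/6)/(-2) = -4 + (1/6)*(-1/2) = -4 - 1/12 = -49/12)
(C(2) + V(11, D(6)))*121 = (2 - 49/12)*121 = -25/12*121 = -3025/12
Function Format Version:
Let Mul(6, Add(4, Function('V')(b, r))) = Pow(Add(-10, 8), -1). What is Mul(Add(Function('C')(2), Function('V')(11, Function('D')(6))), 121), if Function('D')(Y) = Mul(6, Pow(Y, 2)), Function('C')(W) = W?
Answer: Rational(-3025, 12) ≈ -252.08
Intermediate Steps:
Function('V')(b, r) = Rational(-49, 12) (Function('V')(b, r) = Add(-4, Mul(Rational(1, 6), Pow(Add(-10, 8), -1))) = Add(-4, Mul(Rational(1, 6), Pow(-2, -1))) = Add(-4, Mul(Rational(1, 6), Rational(-1, 2))) = Add(-4, Rational(-1, 12)) = Rational(-49, 12))
Mul(Add(Function('C')(2), Function('V')(11, Function('D')(6))), 121) = Mul(Add(2, Rational(-49, 12)), 121) = Mul(Rational(-25, 12), 121) = Rational(-3025, 12)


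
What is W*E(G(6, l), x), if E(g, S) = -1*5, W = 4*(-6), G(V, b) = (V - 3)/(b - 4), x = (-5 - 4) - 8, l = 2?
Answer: 120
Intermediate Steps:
x = -17 (x = -9 - 8 = -17)
G(V, b) = (-3 + V)/(-4 + b)
W = -24
E(g, S) = -5
W*E(G(6, l), x) = -24*(-5) = 120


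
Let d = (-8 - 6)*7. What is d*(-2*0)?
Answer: 0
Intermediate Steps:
d = -98 (d = -14*7 = -98)
d*(-2*0) = -(-196)*0 = -98*0 = 0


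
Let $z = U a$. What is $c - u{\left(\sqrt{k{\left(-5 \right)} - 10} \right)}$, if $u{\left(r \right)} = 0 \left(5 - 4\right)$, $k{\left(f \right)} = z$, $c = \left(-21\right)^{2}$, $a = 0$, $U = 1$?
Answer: $441$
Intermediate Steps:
$c = 441$
$z = 0$ ($z = 1 \cdot 0 = 0$)
$k{\left(f \right)} = 0$
$u{\left(r \right)} = 0$ ($u{\left(r \right)} = 0 \cdot 1 = 0$)
$c - u{\left(\sqrt{k{\left(-5 \right)} - 10} \right)} = 441 - 0 = 441 + 0 = 441$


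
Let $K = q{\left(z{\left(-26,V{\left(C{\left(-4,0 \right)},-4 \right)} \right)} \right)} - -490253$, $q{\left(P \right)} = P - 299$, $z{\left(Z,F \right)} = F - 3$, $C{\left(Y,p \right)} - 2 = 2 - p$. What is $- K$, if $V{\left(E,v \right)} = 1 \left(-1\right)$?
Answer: $-489950$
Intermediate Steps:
$C{\left(Y,p \right)} = 4 - p$ ($C{\left(Y,p \right)} = 2 - \left(-2 + p\right) = 4 - p$)
$V{\left(E,v \right)} = -1$
$z{\left(Z,F \right)} = -3 + F$
$q{\left(P \right)} = -299 + P$
$K = 489950$ ($K = \left(-299 - 4\right) - -490253 = \left(-299 - 4\right) + 490253 = -303 + 490253 = 489950$)
$- K = \left(-1\right) 489950 = -489950$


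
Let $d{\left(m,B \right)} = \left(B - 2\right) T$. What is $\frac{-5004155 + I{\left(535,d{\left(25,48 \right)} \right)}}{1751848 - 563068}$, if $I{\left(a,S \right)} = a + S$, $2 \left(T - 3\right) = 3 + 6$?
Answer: $- \frac{1000655}{237756} \approx -4.2087$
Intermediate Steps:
$T = \frac{15}{2}$ ($T = 3 + \frac{3 + 6}{2} = 3 + \frac{1}{2} \cdot 9 = 3 + \frac{9}{2} = \frac{15}{2} \approx 7.5$)
$d{\left(m,B \right)} = -15 + \frac{15 B}{2}$ ($d{\left(m,B \right)} = \left(B - 2\right) \frac{15}{2} = \left(-2 + B\right) \frac{15}{2} = -15 + \frac{15 B}{2}$)
$I{\left(a,S \right)} = S + a$
$\frac{-5004155 + I{\left(535,d{\left(25,48 \right)} \right)}}{1751848 - 563068} = \frac{-5004155 + \left(\left(-15 + \frac{15}{2} \cdot 48\right) + 535\right)}{1751848 - 563068} = \frac{-5004155 + \left(\left(-15 + 360\right) + 535\right)}{1188780} = \left(-5004155 + \left(345 + 535\right)\right) \frac{1}{1188780} = \left(-5004155 + 880\right) \frac{1}{1188780} = \left(-5003275\right) \frac{1}{1188780} = - \frac{1000655}{237756}$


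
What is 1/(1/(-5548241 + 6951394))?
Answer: 1403153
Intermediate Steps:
1/(1/(-5548241 + 6951394)) = 1/(1/1403153) = 1403153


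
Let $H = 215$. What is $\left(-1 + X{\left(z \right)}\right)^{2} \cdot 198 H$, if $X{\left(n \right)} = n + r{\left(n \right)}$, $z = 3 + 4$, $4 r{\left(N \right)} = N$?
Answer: $\frac{20454885}{8} \approx 2.5569 \cdot 10^{6}$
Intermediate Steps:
$r{\left(N \right)} = \frac{N}{4}$
$z = 7$
$X{\left(n \right)} = \frac{5 n}{4}$ ($X{\left(n \right)} = n + \frac{n}{4} = \frac{5 n}{4}$)
$\left(-1 + X{\left(z \right)}\right)^{2} \cdot 198 H = \left(-1 + \frac{5}{4} \cdot 7\right)^{2} \cdot 198 \cdot 215 = \left(-1 + \frac{35}{4}\right)^{2} \cdot 198 \cdot 215 = \left(\frac{31}{4}\right)^{2} \cdot 198 \cdot 215 = \frac{961}{16} \cdot 198 \cdot 215 = \frac{95139}{8} \cdot 215 = \frac{20454885}{8}$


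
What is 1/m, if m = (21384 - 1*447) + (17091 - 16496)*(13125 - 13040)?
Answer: 1/71512 ≈ 1.3984e-5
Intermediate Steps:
m = 71512 (m = (21384 - 447) + 595*85 = 20937 + 50575 = 71512)
1/m = 1/71512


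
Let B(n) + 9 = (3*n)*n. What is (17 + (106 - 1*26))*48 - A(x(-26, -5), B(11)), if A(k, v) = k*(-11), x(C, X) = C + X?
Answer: 4315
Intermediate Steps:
B(n) = -9 + 3*n² (B(n) = -9 + (3*n)*n = -9 + 3*n²)
A(k, v) = -11*k
(17 + (106 - 1*26))*48 - A(x(-26, -5), B(11)) = (17 + (106 - 1*26))*48 - (-11)*(-26 - 5) = (17 + (106 - 26))*48 - (-11)*(-31) = (17 + 80)*48 - 1*341 = 97*48 - 341 = 4656 - 341 = 4315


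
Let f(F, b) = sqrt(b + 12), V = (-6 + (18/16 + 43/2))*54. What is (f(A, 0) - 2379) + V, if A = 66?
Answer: -5925/4 + 2*sqrt(3) ≈ -1477.8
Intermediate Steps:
V = 3591/4 (V = (-6 + (18*(1/16) + 43*(1/2)))*54 = (-6 + (9/8 + 43/2))*54 = (-6 + 181/8)*54 = (133/8)*54 = 3591/4 ≈ 897.75)
f(F, b) = sqrt(12 + b)
(f(A, 0) - 2379) + V = (sqrt(12 + 0) - 2379) + 3591/4 = (sqrt(12) - 2379) + 3591/4 = (2*sqrt(3) - 2379) + 3591/4 = (-2379 + 2*sqrt(3)) + 3591/4 = -5925/4 + 2*sqrt(3)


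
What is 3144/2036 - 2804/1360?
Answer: -89569/173060 ≈ -0.51756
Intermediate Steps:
3144/2036 - 2804/1360 = 3144*(1/2036) - 2804*1/1360 = 786/509 - 701/340 = -89569/173060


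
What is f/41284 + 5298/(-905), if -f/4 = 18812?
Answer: -71705518/9340505 ≈ -7.6768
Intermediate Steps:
f = -75248 (f = -4*18812 = -75248)
f/41284 + 5298/(-905) = -75248/41284 + 5298/(-905) = -75248*1/41284 + 5298*(-1/905) = -18812/10321 - 5298/905 = -71705518/9340505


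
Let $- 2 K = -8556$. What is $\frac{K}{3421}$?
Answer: $\frac{4278}{3421} \approx 1.2505$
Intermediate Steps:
$K = 4278$ ($K = \left(- \frac{1}{2}\right) \left(-8556\right) = 4278$)
$\frac{K}{3421} = \frac{4278}{3421}$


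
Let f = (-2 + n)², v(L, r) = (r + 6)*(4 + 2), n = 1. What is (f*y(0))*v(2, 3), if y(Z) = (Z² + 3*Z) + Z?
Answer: 0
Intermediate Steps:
v(L, r) = 36 + 6*r (v(L, r) = (6 + r)*6 = 36 + 6*r)
y(Z) = Z² + 4*Z
f = 1 (f = (-2 + 1)² = (-1)² = 1)
(f*y(0))*v(2, 3) = (1*(0*(4 + 0)))*(36 + 6*3) = (1*(0*4))*(36 + 18) = (1*0)*54 = 0*54 = 0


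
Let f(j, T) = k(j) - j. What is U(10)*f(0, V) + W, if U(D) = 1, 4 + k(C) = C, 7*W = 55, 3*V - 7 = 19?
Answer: 27/7 ≈ 3.8571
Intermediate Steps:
V = 26/3 (V = 7/3 + (1/3)*19 = 7/3 + 19/3 = 26/3 ≈ 8.6667)
W = 55/7 (W = (1/7)*55 = 55/7 ≈ 7.8571)
k(C) = -4 + C
f(j, T) = -4 (f(j, T) = (-4 + j) - j = -4)
U(10)*f(0, V) + W = 1*(-4) + 55/7 = -4 + 55/7 = 27/7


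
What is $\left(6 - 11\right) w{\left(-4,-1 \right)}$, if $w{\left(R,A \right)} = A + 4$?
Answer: $-15$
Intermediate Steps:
$w{\left(R,A \right)} = 4 + A$
$\left(6 - 11\right) w{\left(-4,-1 \right)} = \left(6 - 11\right) \left(4 - 1\right) = \left(-5\right) 3 = -15$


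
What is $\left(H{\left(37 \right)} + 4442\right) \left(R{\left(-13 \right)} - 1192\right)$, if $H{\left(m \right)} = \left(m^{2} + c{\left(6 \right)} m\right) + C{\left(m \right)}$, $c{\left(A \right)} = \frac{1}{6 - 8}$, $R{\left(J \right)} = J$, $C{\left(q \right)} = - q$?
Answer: $- \frac{13870755}{2} \approx -6.9354 \cdot 10^{6}$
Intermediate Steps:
$c{\left(A \right)} = - \frac{1}{2}$ ($c{\left(A \right)} = \frac{1}{-2} = - \frac{1}{2}$)
$H{\left(m \right)} = m^{2} - \frac{3 m}{2}$ ($H{\left(m \right)} = \left(m^{2} - \frac{m}{2}\right) - m = m^{2} - \frac{3 m}{2}$)
$\left(H{\left(37 \right)} + 4442\right) \left(R{\left(-13 \right)} - 1192\right) = \left(\frac{1}{2} \cdot 37 \left(-3 + 2 \cdot 37\right) + 4442\right) \left(-13 - 1192\right) = \left(\frac{1}{2} \cdot 37 \left(-3 + 74\right) + 4442\right) \left(-13 - 1192\right) = \left(\frac{1}{2} \cdot 37 \cdot 71 + 4442\right) \left(-1205\right) = \left(\frac{2627}{2} + 4442\right) \left(-1205\right) = \frac{11511}{2} \left(-1205\right) = - \frac{13870755}{2}$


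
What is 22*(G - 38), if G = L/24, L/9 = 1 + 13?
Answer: -1441/2 ≈ -720.50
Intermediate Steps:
L = 126 (L = 9*(1 + 13) = 9*14 = 126)
G = 21/4 (G = 126/24 = 126*(1/24) = 21/4 ≈ 5.2500)
22*(G - 38) = 22*(21/4 - 38) = 22*(-131/4) = -1441/2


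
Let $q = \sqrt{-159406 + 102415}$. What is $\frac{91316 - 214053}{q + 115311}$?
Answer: $- \frac{4717642069}{4432227904} + \frac{1350107 i \sqrt{471}}{13296683712} \approx -1.0644 + 0.0022036 i$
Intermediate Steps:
$q = 11 i \sqrt{471}$ ($q = \sqrt{-56991} = 11 i \sqrt{471} \approx 238.73 i$)
$\frac{91316 - 214053}{q + 115311} = \frac{91316 - 214053}{11 i \sqrt{471} + 115311} = - \frac{122737}{115311 + 11 i \sqrt{471}}$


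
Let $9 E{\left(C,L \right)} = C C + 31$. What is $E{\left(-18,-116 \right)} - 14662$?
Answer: $- \frac{131603}{9} \approx -14623.0$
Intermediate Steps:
$E{\left(C,L \right)} = \frac{31}{9} + \frac{C^{2}}{9}$ ($E{\left(C,L \right)} = \frac{C C + 31}{9} = \frac{C^{2} + 31}{9} = \frac{31 + C^{2}}{9} = \frac{31}{9} + \frac{C^{2}}{9}$)
$E{\left(-18,-116 \right)} - 14662 = \left(\frac{31}{9} + \frac{\left(-18\right)^{2}}{9}\right) - 14662 = \left(\frac{31}{9} + \frac{1}{9} \cdot 324\right) - 14662 = \left(\frac{31}{9} + 36\right) - 14662 = \frac{355}{9} - 14662 = - \frac{131603}{9}$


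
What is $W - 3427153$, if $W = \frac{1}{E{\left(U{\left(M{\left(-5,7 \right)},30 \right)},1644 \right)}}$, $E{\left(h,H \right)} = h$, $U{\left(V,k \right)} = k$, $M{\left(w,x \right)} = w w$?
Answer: $- \frac{102814589}{30} \approx -3.4272 \cdot 10^{6}$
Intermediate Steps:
$M{\left(w,x \right)} = w^{2}$
$W = \frac{1}{30} \approx 0.033333$
$W - 3427153 = \frac{1}{30} - 3427153 = - \frac{102814589}{30}$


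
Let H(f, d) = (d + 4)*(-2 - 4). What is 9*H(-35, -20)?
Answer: 864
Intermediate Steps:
H(f, d) = -24 - 6*d (H(f, d) = (4 + d)*(-6) = -24 - 6*d)
9*H(-35, -20) = 9*(-24 - 6*(-20)) = 9*(-24 + 120) = 9*96 = 864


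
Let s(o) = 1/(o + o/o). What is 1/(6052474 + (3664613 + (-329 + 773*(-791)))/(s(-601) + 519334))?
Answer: 28327309/171450467731066 ≈ 1.6522e-7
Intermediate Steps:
s(o) = 1/(1 + o) (s(o) = 1/(o + 1) = 1/(1 + o))
1/(6052474 + (3664613 + (-329 + 773*(-791)))/(s(-601) + 519334)) = 1/(6052474 + (3664613 + (-329 + 773*(-791)))/(1/(1 - 601) + 519334)) = 1/(6052474 + (3664613 + (-329 - 611443))/(1/(-600) + 519334)) = 1/(6052474 + (3664613 - 611772)/(-1/600 + 519334)) = 1/(6052474 + 3052841/(311600399/600)) = 1/(6052474 + 3052841*(600/311600399)) = 1/(6052474 + 166518600/28327309) = 1/(171450467731066/28327309) = 28327309/171450467731066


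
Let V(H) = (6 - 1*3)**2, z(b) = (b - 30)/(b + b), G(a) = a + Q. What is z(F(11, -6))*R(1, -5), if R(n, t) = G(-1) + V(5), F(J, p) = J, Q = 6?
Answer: -133/11 ≈ -12.091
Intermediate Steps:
G(a) = 6 + a (G(a) = a + 6 = 6 + a)
z(b) = (-30 + b)/(2*b) (z(b) = (-30 + b)/((2*b)) = (-30 + b)*(1/(2*b)) = (-30 + b)/(2*b))
V(H) = 9 (V(H) = (6 - 3)**2 = 3**2 = 9)
R(n, t) = 14 (R(n, t) = (6 - 1) + 9 = 5 + 9 = 14)
z(F(11, -6))*R(1, -5) = ((1/2)*(-30 + 11)/11)*14 = ((1/2)*(1/11)*(-19))*14 = -19/22*14 = -133/11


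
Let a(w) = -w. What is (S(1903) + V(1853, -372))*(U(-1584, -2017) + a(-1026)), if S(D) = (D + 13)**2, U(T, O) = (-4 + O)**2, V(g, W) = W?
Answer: 14996458349428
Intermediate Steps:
S(D) = (13 + D)**2
(S(1903) + V(1853, -372))*(U(-1584, -2017) + a(-1026)) = ((13 + 1903)**2 - 372)*((-4 - 2017)**2 - 1*(-1026)) = (1916**2 - 372)*((-2021)**2 + 1026) = (3671056 - 372)*(4084441 + 1026) = 3670684*4085467 = 14996458349428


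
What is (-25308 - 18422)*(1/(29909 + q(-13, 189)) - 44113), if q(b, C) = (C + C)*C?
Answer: 195512311029260/101351 ≈ 1.9291e+9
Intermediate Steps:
q(b, C) = 2*C² (q(b, C) = (2*C)*C = 2*C²)
(-25308 - 18422)*(1/(29909 + q(-13, 189)) - 44113) = (-25308 - 18422)*(1/(29909 + 2*189²) - 44113) = -43730*(1/(29909 + 2*35721) - 44113) = -43730*(1/(29909 + 71442) - 44113) = -43730*(1/101351 - 44113) = -43730*(-4470896662/101351) = 195512311029260/101351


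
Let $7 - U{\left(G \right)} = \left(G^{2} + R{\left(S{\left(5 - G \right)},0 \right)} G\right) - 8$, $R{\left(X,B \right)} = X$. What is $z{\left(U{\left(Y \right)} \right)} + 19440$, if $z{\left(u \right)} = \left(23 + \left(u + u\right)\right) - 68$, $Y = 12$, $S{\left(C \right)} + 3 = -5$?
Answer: $19329$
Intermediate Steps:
$S{\left(C \right)} = -8$ ($S{\left(C \right)} = -3 - 5 = -8$)
$U{\left(G \right)} = 15 - G^{2} + 8 G$ ($U{\left(G \right)} = 7 - \left(\left(G^{2} - 8 G\right) - 8\right) = 7 - \left(-8 + G^{2} - 8 G\right) = 7 + \left(8 - G^{2} + 8 G\right) = 15 - G^{2} + 8 G$)
$z{\left(u \right)} = -45 + 2 u$ ($z{\left(u \right)} = \left(23 + 2 u\right) - 68 = -45 + 2 u$)
$z{\left(U{\left(Y \right)} \right)} + 19440 = \left(-45 + 2 \left(15 - 12^{2} + 8 \cdot 12\right)\right) + 19440 = \left(-45 + 2 \left(15 - 144 + 96\right)\right) + 19440 = \left(-45 + 2 \left(-33\right)\right) + 19440 = \left(-45 - 66\right) + 19440 = -111 + 19440 = 19329$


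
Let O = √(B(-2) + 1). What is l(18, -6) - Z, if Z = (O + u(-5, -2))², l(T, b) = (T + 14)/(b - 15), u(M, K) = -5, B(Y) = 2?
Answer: -620/21 + 10*√3 ≈ -12.203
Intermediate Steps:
O = √3 (O = √(2 + 1) = √3 ≈ 1.7320)
l(T, b) = (14 + T)/(-15 + b)
Z = (-5 + √3)² (Z = (√3 - 5)² = (-5 + √3)² ≈ 10.679)
l(18, -6) - Z = (14 + 18)/(-15 - 6) - (5 - √3)² = 32/(-21) - (5 - √3)² = -1/21*32 - (5 - √3)² = -32/21 - (5 - √3)²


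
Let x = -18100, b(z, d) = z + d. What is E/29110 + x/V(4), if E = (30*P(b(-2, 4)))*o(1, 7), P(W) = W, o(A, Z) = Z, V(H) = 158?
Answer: -26341232/229969 ≈ -114.54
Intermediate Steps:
b(z, d) = d + z
E = 420 (E = (30*(4 - 2))*7 = (30*2)*7 = 60*7 = 420)
E/29110 + x/V(4) = 420/29110 - 18100/158 = 420*(1/29110) - 18100*1/158 = 42/2911 - 9050/79 = -26341232/229969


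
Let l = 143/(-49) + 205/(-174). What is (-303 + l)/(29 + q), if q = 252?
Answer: -2618305/2395806 ≈ -1.0929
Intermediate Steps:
l = -34927/8526 (l = 143*(-1/49) + 205*(-1/174) = -143/49 - 205/174 = -34927/8526 ≈ -4.0965)
(-303 + l)/(29 + q) = (-303 - 34927/8526)/(29 + 252) = -2618305/8526/281 = -2618305/8526*1/281 = -2618305/2395806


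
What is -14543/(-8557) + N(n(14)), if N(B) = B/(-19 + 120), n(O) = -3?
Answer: 1443172/864257 ≈ 1.6698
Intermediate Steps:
N(B) = B/101
-14543/(-8557) + N(n(14)) = -14543/(-8557) + (1/101)*(-3) = -14543*(-1/8557) - 3/101 = 14543/8557 - 3/101 = 1443172/864257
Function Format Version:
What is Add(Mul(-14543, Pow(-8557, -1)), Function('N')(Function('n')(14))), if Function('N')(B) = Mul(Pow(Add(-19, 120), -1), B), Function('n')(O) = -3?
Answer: Rational(1443172, 864257) ≈ 1.6698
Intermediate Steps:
Function('N')(B) = Mul(Rational(1, 101), B) (Function('N')(B) = Mul(Pow(101, -1), B) = Mul(Rational(1, 101), B))
Add(Mul(-14543, Pow(-8557, -1)), Function('N')(Function('n')(14))) = Add(Mul(-14543, Pow(-8557, -1)), Mul(Rational(1, 101), -3)) = Add(Mul(-14543, Rational(-1, 8557)), Rational(-3, 101)) = Add(Rational(14543, 8557), Rational(-3, 101)) = Rational(1443172, 864257)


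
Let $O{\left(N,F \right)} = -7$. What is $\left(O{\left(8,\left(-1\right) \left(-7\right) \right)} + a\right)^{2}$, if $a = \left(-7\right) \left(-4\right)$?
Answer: $441$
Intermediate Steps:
$a = 28$
$\left(O{\left(8,\left(-1\right) \left(-7\right) \right)} + a\right)^{2} = \left(-7 + 28\right)^{2} = 21^{2} = 441$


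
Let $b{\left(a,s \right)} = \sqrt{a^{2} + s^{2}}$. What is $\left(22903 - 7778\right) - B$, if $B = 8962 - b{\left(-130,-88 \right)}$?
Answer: $6163 + 2 \sqrt{6161} \approx 6320.0$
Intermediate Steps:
$B = 8962 - 2 \sqrt{6161}$ ($B = 8962 - \sqrt{\left(-130\right)^{2} + \left(-88\right)^{2}} = 8962 - \sqrt{16900 + 7744} = 8962 - \sqrt{24644} = 8962 - 2 \sqrt{6161} \approx 8805.0$)
$\left(22903 - 7778\right) - B = \left(22903 - 7778\right) - \left(8962 - 2 \sqrt{6161}\right) = 15125 - \left(8962 - 2 \sqrt{6161}\right) = 6163 + 2 \sqrt{6161}$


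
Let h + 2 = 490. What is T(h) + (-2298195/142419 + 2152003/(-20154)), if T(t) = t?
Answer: 349302858467/956770842 ≈ 365.08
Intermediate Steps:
h = 488 (h = -2 + 490 = 488)
T(h) + (-2298195/142419 + 2152003/(-20154)) = 488 + (-2298195/142419 + 2152003/(-20154)) = 488 + (-2298195*1/142419 + 2152003*(-1/20154)) = 488 + (-766065/47473 - 2152003/20154) = 488 - 117601312429/956770842 = 349302858467/956770842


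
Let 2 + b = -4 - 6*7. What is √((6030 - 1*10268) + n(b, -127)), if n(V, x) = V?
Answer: I*√4286 ≈ 65.468*I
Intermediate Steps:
b = -48 (b = -2 + (-4 - 6*7) = -2 + (-4 - 42) = -2 - 46 = -48)
√((6030 - 1*10268) + n(b, -127)) = √((6030 - 1*10268) - 48) = √((6030 - 10268) - 48) = √(-4238 - 48) = √(-4286) = I*√4286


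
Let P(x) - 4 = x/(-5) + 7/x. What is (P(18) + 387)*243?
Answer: 942327/10 ≈ 94233.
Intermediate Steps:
P(x) = 4 + 7/x - x/5 (P(x) = 4 + (x/(-5) + 7/x) = 4 + (x*(-1/5) + 7/x) = 4 + (-x/5 + 7/x) = 4 + (7/x - x/5) = 4 + 7/x - x/5)
(P(18) + 387)*243 = ((4 + 7/18 - 1/5*18) + 387)*243 = ((4 + 7*(1/18) - 18/5) + 387)*243 = ((4 + 7/18 - 18/5) + 387)*243 = (71/90 + 387)*243 = (34901/90)*243 = 942327/10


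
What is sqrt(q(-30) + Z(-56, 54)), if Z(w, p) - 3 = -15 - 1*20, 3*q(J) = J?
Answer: I*sqrt(42) ≈ 6.4807*I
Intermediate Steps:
q(J) = J/3
Z(w, p) = -32 (Z(w, p) = 3 + (-15 - 1*20) = 3 + (-15 - 20) = 3 - 35 = -32)
sqrt(q(-30) + Z(-56, 54)) = sqrt((1/3)*(-30) - 32) = sqrt(-10 - 32) = sqrt(-42) = I*sqrt(42)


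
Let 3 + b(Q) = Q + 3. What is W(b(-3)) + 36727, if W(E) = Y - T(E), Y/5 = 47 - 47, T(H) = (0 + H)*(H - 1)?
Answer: 36715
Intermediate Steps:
b(Q) = Q (b(Q) = -3 + (Q + 3) = -3 + (3 + Q) = Q)
T(H) = H*(-1 + H)
Y = 0 (Y = 5*(47 - 47) = 5*0 = 0)
W(E) = -E*(-1 + E) (W(E) = 0 - E*(-1 + E) = -E*(-1 + E))
W(b(-3)) + 36727 = -3*(1 - 1*(-3)) + 36727 = -3*(1 + 3) + 36727 = -3*4 + 36727 = -12 + 36727 = 36715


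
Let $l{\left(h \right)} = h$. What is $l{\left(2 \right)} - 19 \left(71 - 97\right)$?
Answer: $496$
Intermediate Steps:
$l{\left(2 \right)} - 19 \left(71 - 97\right) = 2 - 19 \left(71 - 97\right) = 2 - 19 \left(-26\right) = 2 - -494 = 2 + 494 = 496$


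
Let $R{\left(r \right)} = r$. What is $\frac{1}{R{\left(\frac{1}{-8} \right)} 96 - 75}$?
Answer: $- \frac{1}{87} \approx -0.011494$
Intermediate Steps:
$\frac{1}{R{\left(\frac{1}{-8} \right)} 96 - 75} = \frac{1}{\frac{1}{-8} \cdot 96 - 75} = \frac{1}{\left(- \frac{1}{8}\right) 96 - 75} = \frac{1}{-12 - 75} = \frac{1}{-87} = - \frac{1}{87}$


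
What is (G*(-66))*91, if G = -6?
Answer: 36036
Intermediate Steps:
(G*(-66))*91 = -6*(-66)*91 = 396*91 = 36036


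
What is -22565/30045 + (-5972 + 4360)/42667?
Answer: -202242679/256386003 ≈ -0.78882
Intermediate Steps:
-22565/30045 + (-5972 + 4360)/42667 = -22565*1/30045 - 1612*1/42667 = -4513/6009 - 1612/42667 = -202242679/256386003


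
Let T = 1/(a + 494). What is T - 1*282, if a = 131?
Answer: -176249/625 ≈ -282.00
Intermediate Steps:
T = 1/625 (T = 1/(131 + 494) = 1/625 ≈ 0.0016000)
T - 1*282 = 1/625 - 1*282 = 1/625 - 282 = -176249/625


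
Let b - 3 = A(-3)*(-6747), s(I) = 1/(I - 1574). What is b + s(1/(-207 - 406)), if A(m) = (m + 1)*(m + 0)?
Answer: -39056689990/964863 ≈ -40479.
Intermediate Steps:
A(m) = m*(1 + m) (A(m) = (1 + m)*m = m*(1 + m))
s(I) = 1/(-1574 + I)
b = -40479 (b = 3 - 3*(1 - 3)*(-6747) = 3 - 3*(-2)*(-6747) = 3 + 6*(-6747) = 3 - 40482 = -40479)
b + s(1/(-207 - 406)) = -40479 + 1/(-1574 + 1/(-207 - 406)) = -40479 + 1/(-1574 + 1/(-613)) = -40479 + 1/(-1574 - 1/613) = -40479 + 1/(-964863/613) = -40479 - 613/964863 = -39056689990/964863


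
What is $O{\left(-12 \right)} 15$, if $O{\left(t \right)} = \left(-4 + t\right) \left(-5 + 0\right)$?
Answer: $1200$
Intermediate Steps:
$O{\left(t \right)} = 20 - 5 t$ ($O{\left(t \right)} = \left(-4 + t\right) \left(-5\right) = 20 - 5 t$)
$O{\left(-12 \right)} 15 = \left(20 - -60\right) 15 = \left(20 + 60\right) 15 = 80 \cdot 15 = 1200$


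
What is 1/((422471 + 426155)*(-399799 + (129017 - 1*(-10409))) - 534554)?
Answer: -1/220959832052 ≈ -4.5257e-12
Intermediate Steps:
1/((422471 + 426155)*(-399799 + (129017 - 1*(-10409))) - 534554) = 1/(848626*(-399799 + (129017 + 10409)) - 534554) = 1/(848626*(-399799 + 139426) - 534554) = 1/(848626*(-260373) - 534554) = 1/(-220959297498 - 534554) = 1/(-220959832052) = -1/220959832052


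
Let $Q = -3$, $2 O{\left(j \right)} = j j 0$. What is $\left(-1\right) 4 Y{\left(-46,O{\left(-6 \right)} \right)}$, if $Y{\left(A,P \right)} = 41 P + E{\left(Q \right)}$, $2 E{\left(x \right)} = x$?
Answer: $6$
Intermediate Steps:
$O{\left(j \right)} = 0$ ($O{\left(j \right)} = \frac{j j 0}{2} = \frac{j^{2} \cdot 0}{2} = \frac{1}{2} \cdot 0 = 0$)
$E{\left(x \right)} = \frac{x}{2}$
$Y{\left(A,P \right)} = - \frac{3}{2} + 41 P$ ($Y{\left(A,P \right)} = 41 P + \frac{1}{2} \left(-3\right) = 41 P - \frac{3}{2} = - \frac{3}{2} + 41 P$)
$\left(-1\right) 4 Y{\left(-46,O{\left(-6 \right)} \right)} = \left(-1\right) 4 \left(- \frac{3}{2} + 41 \cdot 0\right) = - 4 \left(- \frac{3}{2} + 0\right) = \left(-4\right) \left(- \frac{3}{2}\right) = 6$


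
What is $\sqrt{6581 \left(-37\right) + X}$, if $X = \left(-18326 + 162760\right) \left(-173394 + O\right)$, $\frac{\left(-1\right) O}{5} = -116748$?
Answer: $\sqrt{59267670667} \approx 2.4345 \cdot 10^{5}$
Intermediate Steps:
$O = 583740$ ($O = \left(-5\right) \left(-116748\right) = 583740$)
$X = 59267914164$ ($X = \left(-18326 + 162760\right) \left(-173394 + 583740\right) = 144434 \cdot 410346 = 59267914164$)
$\sqrt{6581 \left(-37\right) + X} = \sqrt{6581 \left(-37\right) + 59267914164} = \sqrt{-243497 + 59267914164} = \sqrt{59267670667}$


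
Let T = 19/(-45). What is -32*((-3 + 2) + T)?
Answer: 2048/45 ≈ 45.511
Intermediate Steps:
T = -19/45 (T = 19*(-1/45) = -19/45 ≈ -0.42222)
-32*((-3 + 2) + T) = -32*((-3 + 2) - 19/45) = -32*(-1 - 19/45) = -32*(-64/45) = 2048/45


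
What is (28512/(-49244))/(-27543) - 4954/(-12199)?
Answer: 559966184438/1378819922909 ≈ 0.40612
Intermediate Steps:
(28512/(-49244))/(-27543) - 4954/(-12199) = (28512*(-1/49244))*(-1/27543) - 4954*(-1/12199) = -7128/12311*(-1/27543) + 4954/12199 = 2376/113027291 + 4954/12199 = 559966184438/1378819922909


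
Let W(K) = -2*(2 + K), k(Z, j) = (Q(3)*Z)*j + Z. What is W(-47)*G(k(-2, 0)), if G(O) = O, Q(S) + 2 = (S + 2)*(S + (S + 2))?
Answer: -180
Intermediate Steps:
Q(S) = -2 + (2 + S)*(2 + 2*S) (Q(S) = -2 + (S + 2)*(S + (S + 2)) = -2 + (2 + S)*(S + (2 + S)) = -2 + (2 + S)*(2 + 2*S))
k(Z, j) = Z + 38*Z*j (k(Z, j) = ((2 + 2*3² + 6*3)*Z)*j + Z = ((2 + 2*9 + 18)*Z)*j + Z = ((2 + 18 + 18)*Z)*j + Z = (38*Z)*j + Z = 38*Z*j + Z = Z + 38*Z*j)
W(K) = -4 - 2*K
W(-47)*G(k(-2, 0)) = (-4 - 2*(-47))*(-2*(1 + 38*0)) = (-4 + 94)*(-2*(1 + 0)) = 90*(-2*1) = 90*(-2) = -180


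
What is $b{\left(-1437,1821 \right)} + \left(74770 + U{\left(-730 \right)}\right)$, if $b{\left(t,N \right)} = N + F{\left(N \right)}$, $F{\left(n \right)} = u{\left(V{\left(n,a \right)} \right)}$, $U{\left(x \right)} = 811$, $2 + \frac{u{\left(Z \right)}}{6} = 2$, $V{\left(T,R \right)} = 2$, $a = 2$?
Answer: $77402$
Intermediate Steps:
$u{\left(Z \right)} = 0$ ($u{\left(Z \right)} = -12 + 6 \cdot 2 = -12 + 12 = 0$)
$F{\left(n \right)} = 0$
$b{\left(t,N \right)} = N$ ($b{\left(t,N \right)} = N + 0 = N$)
$b{\left(-1437,1821 \right)} + \left(74770 + U{\left(-730 \right)}\right) = 1821 + \left(74770 + 811\right) = 1821 + 75581 = 77402$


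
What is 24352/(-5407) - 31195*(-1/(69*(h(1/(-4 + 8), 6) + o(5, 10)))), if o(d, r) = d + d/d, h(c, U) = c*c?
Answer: 2535753904/36189051 ≈ 70.070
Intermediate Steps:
h(c, U) = c²
o(d, r) = 1 + d (o(d, r) = d + 1 = 1 + d)
24352/(-5407) - 31195*(-1/(69*(h(1/(-4 + 8), 6) + o(5, 10)))) = 24352/(-5407) - 31195*(-1/(69*((1/(-4 + 8))² + (1 + 5)))) = 24352*(-1/5407) - 31195*(-1/(69*((1/4)² + 6))) = -24352/5407 - 31195*(-1/(69*((¼)² + 6))) = -24352/5407 - 31195*(-1/(69*(1/16 + 6))) = -24352/5407 - 31195/((-69*97/16)) = -24352/5407 - 31195/(-6693/16) = -24352/5407 - 31195*(-16/6693) = -24352/5407 + 499120/6693 = 2535753904/36189051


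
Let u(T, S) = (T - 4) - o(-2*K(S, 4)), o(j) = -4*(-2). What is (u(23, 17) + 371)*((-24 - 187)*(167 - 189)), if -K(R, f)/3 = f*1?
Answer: 1773244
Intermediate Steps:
K(R, f) = -3*f
o(j) = 8
u(T, S) = -12 + T (u(T, S) = (T - 4) - 1*8 = (-4 + T) - 8 = -12 + T)
(u(23, 17) + 371)*((-24 - 187)*(167 - 189)) = ((-12 + 23) + 371)*((-24 - 187)*(167 - 189)) = (11 + 371)*(-211*(-22)) = 382*4642 = 1773244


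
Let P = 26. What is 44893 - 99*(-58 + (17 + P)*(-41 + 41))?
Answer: 50635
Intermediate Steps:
44893 - 99*(-58 + (17 + P)*(-41 + 41)) = 44893 - 99*(-58 + (17 + 26)*(-41 + 41)) = 44893 - 99*(-58 + 43*0) = 44893 - 99*(-58 + 0) = 44893 - 99*(-58) = 44893 - 1*(-5742) = 44893 + 5742 = 50635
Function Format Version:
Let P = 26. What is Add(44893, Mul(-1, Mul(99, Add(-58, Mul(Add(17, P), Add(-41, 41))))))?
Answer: 50635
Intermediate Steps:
Add(44893, Mul(-1, Mul(99, Add(-58, Mul(Add(17, P), Add(-41, 41)))))) = Add(44893, Mul(-1, Mul(99, Add(-58, Mul(Add(17, 26), Add(-41, 41)))))) = Add(44893, Mul(-1, Mul(99, Add(-58, Mul(43, 0))))) = Add(44893, Mul(-1, Mul(99, Add(-58, 0)))) = Add(44893, Mul(-1, Mul(99, -58))) = Add(44893, Mul(-1, -5742)) = Add(44893, 5742) = 50635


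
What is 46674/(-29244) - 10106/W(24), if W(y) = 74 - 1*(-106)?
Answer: -6332108/109665 ≈ -57.740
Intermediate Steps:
W(y) = 180 (W(y) = 74 + 106 = 180)
46674/(-29244) - 10106/W(24) = 46674/(-29244) - 10106/180 = 46674*(-1/29244) - 10106*1/180 = -7779/4874 - 5053/90 = -6332108/109665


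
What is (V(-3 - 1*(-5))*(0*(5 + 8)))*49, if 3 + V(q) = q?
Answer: 0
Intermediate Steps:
V(q) = -3 + q
(V(-3 - 1*(-5))*(0*(5 + 8)))*49 = ((-3 + (-3 - 1*(-5)))*(0*(5 + 8)))*49 = ((-3 + (-3 + 5))*(0*13))*49 = ((-3 + 2)*0)*49 = -1*0*49 = 0*49 = 0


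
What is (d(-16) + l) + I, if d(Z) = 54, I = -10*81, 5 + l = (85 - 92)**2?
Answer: -712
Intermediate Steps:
l = 44 (l = -5 + (85 - 92)**2 = -5 + (-7)**2 = -5 + 49 = 44)
I = -810
(d(-16) + l) + I = (54 + 44) - 810 = 98 - 810 = -712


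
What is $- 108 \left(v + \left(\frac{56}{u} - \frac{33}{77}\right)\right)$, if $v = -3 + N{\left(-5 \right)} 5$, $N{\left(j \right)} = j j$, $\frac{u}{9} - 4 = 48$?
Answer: $- \frac{1195980}{91} \approx -13143.0$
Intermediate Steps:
$u = 468$ ($u = 36 + 9 \cdot 48 = 36 + 432 = 468$)
$N{\left(j \right)} = j^{2}$
$v = 122$ ($v = -3 + \left(-5\right)^{2} \cdot 5 = -3 + 25 \cdot 5 = -3 + 125 = 122$)
$- 108 \left(v + \left(\frac{56}{u} - \frac{33}{77}\right)\right) = - 108 \left(122 + \left(\frac{56}{468} - \frac{33}{77}\right)\right) = - 108 \left(122 + \left(56 \cdot \frac{1}{468} - \frac{3}{7}\right)\right) = - 108 \left(122 + \left(\frac{14}{117} - \frac{3}{7}\right)\right) = - 108 \left(122 - \frac{253}{819}\right) = \left(-108\right) \frac{99665}{819} = - \frac{1195980}{91}$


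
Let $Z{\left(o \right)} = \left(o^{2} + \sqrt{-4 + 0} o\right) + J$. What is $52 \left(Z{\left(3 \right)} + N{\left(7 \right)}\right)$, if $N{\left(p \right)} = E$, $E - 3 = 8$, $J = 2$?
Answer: $1144 + 312 i \approx 1144.0 + 312.0 i$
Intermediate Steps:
$E = 11$ ($E = 3 + 8 = 11$)
$N{\left(p \right)} = 11$
$Z{\left(o \right)} = 2 + o^{2} + 2 i o$ ($Z{\left(o \right)} = \left(o^{2} + \sqrt{-4 + 0} o\right) + 2 = \left(o^{2} + \sqrt{-4} o\right) + 2 = \left(o^{2} + 2 i o\right) + 2 = 2 + o^{2} + 2 i o$)
$52 \left(Z{\left(3 \right)} + N{\left(7 \right)}\right) = 52 \left(\left(2 + 3^{2} + 2 i 3\right) + 11\right) = 52 \left(\left(2 + 9 + 6 i\right) + 11\right) = 52 \left(\left(11 + 6 i\right) + 11\right) = 52 \left(22 + 6 i\right) = 1144 + 312 i$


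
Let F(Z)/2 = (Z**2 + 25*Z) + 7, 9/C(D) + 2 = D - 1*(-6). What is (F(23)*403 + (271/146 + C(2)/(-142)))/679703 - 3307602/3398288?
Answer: 2059907242531901/5985915500344456 ≈ 0.34413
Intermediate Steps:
C(D) = 9/(4 + D) (C(D) = 9/(-2 + (D - 1*(-6))) = 9/(-2 + (D + 6)) = 9/(-2 + (6 + D)) = 9/(4 + D))
F(Z) = 14 + 2*Z**2 + 50*Z (F(Z) = 2*((Z**2 + 25*Z) + 7) = 2*(7 + Z**2 + 25*Z) = 14 + 2*Z**2 + 50*Z)
(F(23)*403 + (271/146 + C(2)/(-142)))/679703 - 3307602/3398288 = ((14 + 2*23**2 + 50*23)*403 + (271/146 + (9/(4 + 2))/(-142)))/679703 - 3307602/3398288 = ((14 + 2*529 + 1150)*403 + (271*(1/146) + (9/6)*(-1/142)))*(1/679703) - 3307602*1/3398288 = ((14 + 1058 + 1150)*403 + (271/146 + (9*(1/6))*(-1/142)))*(1/679703) - 1653801/1699144 = (2222*403 + (271/146 + (3/2)*(-1/142)))*(1/679703) - 1653801/1699144 = (895466 + (271/146 - 3/284))*(1/679703) - 1653801/1699144 = (895466 + 38263/20732)*(1/679703) - 1653801/1699144 = (18564839375/20732)*(1/679703) - 1653801/1699144 = 18564839375/14091602596 - 1653801/1699144 = 2059907242531901/5985915500344456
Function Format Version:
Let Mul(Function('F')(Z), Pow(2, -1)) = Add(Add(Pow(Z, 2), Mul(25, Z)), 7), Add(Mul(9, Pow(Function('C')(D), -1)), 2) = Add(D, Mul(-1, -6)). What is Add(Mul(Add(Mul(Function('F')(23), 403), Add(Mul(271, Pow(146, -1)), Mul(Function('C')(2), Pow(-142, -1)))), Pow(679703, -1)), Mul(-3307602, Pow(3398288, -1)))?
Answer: Rational(2059907242531901, 5985915500344456) ≈ 0.34413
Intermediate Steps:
Function('C')(D) = Mul(9, Pow(Add(4, D), -1)) (Function('C')(D) = Mul(9, Pow(Add(-2, Add(D, Mul(-1, -6))), -1)) = Mul(9, Pow(Add(-2, Add(D, 6)), -1)) = Mul(9, Pow(Add(-2, Add(6, D)), -1)) = Mul(9, Pow(Add(4, D), -1)))
Function('F')(Z) = Add(14, Mul(2, Pow(Z, 2)), Mul(50, Z)) (Function('F')(Z) = Mul(2, Add(Add(Pow(Z, 2), Mul(25, Z)), 7)) = Mul(2, Add(7, Pow(Z, 2), Mul(25, Z))) = Add(14, Mul(2, Pow(Z, 2)), Mul(50, Z)))
Add(Mul(Add(Mul(Function('F')(23), 403), Add(Mul(271, Pow(146, -1)), Mul(Function('C')(2), Pow(-142, -1)))), Pow(679703, -1)), Mul(-3307602, Pow(3398288, -1))) = Add(Mul(Add(Mul(Add(14, Mul(2, Pow(23, 2)), Mul(50, 23)), 403), Add(Mul(271, Pow(146, -1)), Mul(Mul(9, Pow(Add(4, 2), -1)), Pow(-142, -1)))), Pow(679703, -1)), Mul(-3307602, Pow(3398288, -1))) = Add(Mul(Add(Mul(Add(14, Mul(2, 529), 1150), 403), Add(Mul(271, Rational(1, 146)), Mul(Mul(9, Pow(6, -1)), Rational(-1, 142)))), Rational(1, 679703)), Mul(-3307602, Rational(1, 3398288))) = Add(Mul(Add(Mul(Add(14, 1058, 1150), 403), Add(Rational(271, 146), Mul(Mul(9, Rational(1, 6)), Rational(-1, 142)))), Rational(1, 679703)), Rational(-1653801, 1699144)) = Add(Mul(Add(Mul(2222, 403), Add(Rational(271, 146), Mul(Rational(3, 2), Rational(-1, 142)))), Rational(1, 679703)), Rational(-1653801, 1699144)) = Add(Mul(Add(895466, Add(Rational(271, 146), Rational(-3, 284))), Rational(1, 679703)), Rational(-1653801, 1699144)) = Add(Mul(Add(895466, Rational(38263, 20732)), Rational(1, 679703)), Rational(-1653801, 1699144)) = Add(Mul(Rational(18564839375, 20732), Rational(1, 679703)), Rational(-1653801, 1699144)) = Add(Rational(18564839375, 14091602596), Rational(-1653801, 1699144)) = Rational(2059907242531901, 5985915500344456)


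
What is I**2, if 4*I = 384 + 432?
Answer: 41616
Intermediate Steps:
I = 204 (I = (384 + 432)/4 = (1/4)*816 = 204)
I**2 = 204**2 = 41616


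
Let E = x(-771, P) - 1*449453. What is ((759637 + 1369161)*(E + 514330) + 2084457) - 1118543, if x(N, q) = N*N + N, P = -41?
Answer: 1401914502420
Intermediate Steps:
x(N, q) = N + N**2 (x(N, q) = N**2 + N = N + N**2)
E = 144217 (E = -771*(1 - 771) - 1*449453 = -771*(-770) - 449453 = 593670 - 449453 = 144217)
((759637 + 1369161)*(E + 514330) + 2084457) - 1118543 = ((759637 + 1369161)*(144217 + 514330) + 2084457) - 1118543 = (2128798*658547 + 2084457) - 1118543 = (1401913536506 + 2084457) - 1118543 = 1401915620963 - 1118543 = 1401914502420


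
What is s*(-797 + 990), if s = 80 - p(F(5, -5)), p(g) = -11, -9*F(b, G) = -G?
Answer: 17563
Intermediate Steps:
F(b, G) = G/9 (F(b, G) = -(-1)*G/9 = G/9)
s = 91 (s = 80 - 1*(-11) = 80 + 11 = 91)
s*(-797 + 990) = 91*(-797 + 990) = 91*193 = 17563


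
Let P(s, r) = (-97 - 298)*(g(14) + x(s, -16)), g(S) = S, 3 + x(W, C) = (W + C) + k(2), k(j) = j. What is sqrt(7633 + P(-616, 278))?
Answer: sqrt(252138) ≈ 502.13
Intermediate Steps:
x(W, C) = -1 + C + W (x(W, C) = -3 + ((W + C) + 2) = -3 + ((C + W) + 2) = -3 + (2 + C + W) = -1 + C + W)
P(s, r) = 1185 - 395*s (P(s, r) = (-97 - 298)*(14 + (-1 - 16 + s)) = -395*(14 + (-17 + s)) = -395*(-3 + s) = 1185 - 395*s)
sqrt(7633 + P(-616, 278)) = sqrt(7633 + (1185 - 395*(-616))) = sqrt(7633 + (1185 + 243320)) = sqrt(7633 + 244505) = sqrt(252138)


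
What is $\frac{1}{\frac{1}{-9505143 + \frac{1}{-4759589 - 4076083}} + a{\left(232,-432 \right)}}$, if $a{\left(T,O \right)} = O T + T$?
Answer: $- \frac{83984325861097}{8397760711511646896} \approx -1.0001 \cdot 10^{-5}$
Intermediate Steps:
$a{\left(T,O \right)} = T + O T$
$\frac{1}{\frac{1}{-9505143 + \frac{1}{-4759589 - 4076083}} + a{\left(232,-432 \right)}} = \frac{1}{\frac{1}{-9505143 + \frac{1}{-4759589 - 4076083}} + 232 \left(1 - 432\right)} = \frac{1}{\frac{1}{-9505143 + \frac{1}{-8835672}} + 232 \left(-431\right)} = \frac{1}{\frac{1}{-9505143 - \frac{1}{8835672}} - 99992} = \frac{1}{\frac{1}{- \frac{83984325861097}{8835672}} - 99992} = \frac{1}{- \frac{8835672}{83984325861097} - 99992} = \frac{1}{- \frac{8397760711511646896}{83984325861097}} = - \frac{83984325861097}{8397760711511646896}$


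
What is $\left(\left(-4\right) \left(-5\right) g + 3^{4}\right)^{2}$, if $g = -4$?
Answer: $1$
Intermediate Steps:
$\left(\left(-4\right) \left(-5\right) g + 3^{4}\right)^{2} = \left(\left(-4\right) \left(-5\right) \left(-4\right) + 3^{4}\right)^{2} = \left(20 \left(-4\right) + 81\right)^{2} = \left(-80 + 81\right)^{2} = 1^{2} = 1$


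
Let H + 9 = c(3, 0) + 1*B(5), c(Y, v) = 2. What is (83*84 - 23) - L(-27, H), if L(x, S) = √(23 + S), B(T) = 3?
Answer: 6949 - √19 ≈ 6944.6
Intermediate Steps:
H = -4 (H = -9 + (2 + 1*3) = -9 + (2 + 3) = -9 + 5 = -4)
(83*84 - 23) - L(-27, H) = (83*84 - 23) - √(23 - 4) = (6972 - 23) - √19 = 6949 - √19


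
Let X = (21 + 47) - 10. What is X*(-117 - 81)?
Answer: -11484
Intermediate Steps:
X = 58 (X = 68 - 10 = 58)
X*(-117 - 81) = 58*(-117 - 81) = 58*(-198) = -11484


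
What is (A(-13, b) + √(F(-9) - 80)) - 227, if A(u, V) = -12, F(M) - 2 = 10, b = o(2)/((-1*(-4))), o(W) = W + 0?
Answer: -239 + 2*I*√17 ≈ -239.0 + 8.2462*I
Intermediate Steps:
o(W) = W
b = ½ (b = 2/((-1*(-4))) = 2/4 = 2*(¼) = ½ ≈ 0.50000)
F(M) = 12 (F(M) = 2 + 10 = 12)
(A(-13, b) + √(F(-9) - 80)) - 227 = (-12 + √(12 - 80)) - 227 = (-12 + √(-68)) - 227 = (-12 + 2*I*√17) - 227 = -239 + 2*I*√17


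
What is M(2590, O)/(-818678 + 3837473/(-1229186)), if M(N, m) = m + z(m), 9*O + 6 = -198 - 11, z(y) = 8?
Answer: 175773598/9056802362229 ≈ 1.9408e-5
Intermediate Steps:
O = -215/9 (O = -⅔ + (-198 - 11)/9 = -⅔ + (⅑)*(-209) = -⅔ - 209/9 = -215/9 ≈ -23.889)
M(N, m) = 8 + m (M(N, m) = m + 8 = 8 + m)
M(2590, O)/(-818678 + 3837473/(-1229186)) = (8 - 215/9)/(-818678 + 3837473/(-1229186)) = -143/(9*(-818678 + 3837473*(-1/1229186))) = -143/(9*(-818678 - 3837473/1229186)) = -143/(9*(-1006311373581/1229186)) = -143/9*(-1229186/1006311373581) = 175773598/9056802362229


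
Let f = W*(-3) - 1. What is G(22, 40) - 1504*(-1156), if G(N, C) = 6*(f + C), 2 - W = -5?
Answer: 1738732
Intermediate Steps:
W = 7 (W = 2 - 1*(-5) = 2 + 5 = 7)
f = -22 (f = 7*(-3) - 1 = -21 - 1 = -22)
G(N, C) = -132 + 6*C (G(N, C) = 6*(-22 + C) = -132 + 6*C)
G(22, 40) - 1504*(-1156) = (-132 + 6*40) - 1504*(-1156) = (-132 + 240) + 1738624 = 108 + 1738624 = 1738732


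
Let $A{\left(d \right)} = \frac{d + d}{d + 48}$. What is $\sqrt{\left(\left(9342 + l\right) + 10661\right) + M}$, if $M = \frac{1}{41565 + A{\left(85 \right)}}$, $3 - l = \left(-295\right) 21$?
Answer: $\frac{2 \sqrt{200190487892425030}}{5528315} \approx 161.87$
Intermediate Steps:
$A{\left(d \right)} = \frac{2 d}{48 + d}$
$l = 6198$ ($l = 3 - \left(-295\right) 21 = 3 - -6195 = 3 + 6195 = 6198$)
$M = \frac{133}{5528315}$ ($M = \frac{1}{41565 + 2 \cdot 85 \frac{1}{48 + 85}} = \frac{1}{41565 + 2 \cdot 85 \cdot \frac{1}{133}} = \frac{1}{41565 + \frac{170}{133}} = \frac{1}{\frac{5528315}{133}} = \frac{133}{5528315} \approx 2.4058 \cdot 10^{-5}$)
$\sqrt{\left(\left(9342 + l\right) + 10661\right) + M} = \sqrt{\left(\left(9342 + 6198\right) + 10661\right) + \frac{133}{5528315}} = \sqrt{\left(15540 + 10661\right) + \frac{133}{5528315}} = \sqrt{26201 + \frac{133}{5528315}} = \sqrt{\frac{144847381448}{5528315}} = \frac{2 \sqrt{200190487892425030}}{5528315}$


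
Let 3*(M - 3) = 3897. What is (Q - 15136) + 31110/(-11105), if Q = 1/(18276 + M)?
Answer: -658276534463/43482738 ≈ -15139.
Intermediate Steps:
M = 1302 (M = 3 + (⅓)*3897 = 3 + 1299 = 1302)
Q = 1/19578 (Q = 1/(18276 + 1302) = 1/19578 ≈ 5.1078e-5)
(Q - 15136) + 31110/(-11105) = (1/19578 - 15136) + 31110/(-11105) = -296332607/19578 + 31110*(-1/11105) = -296332607/19578 - 6222/2221 = -658276534463/43482738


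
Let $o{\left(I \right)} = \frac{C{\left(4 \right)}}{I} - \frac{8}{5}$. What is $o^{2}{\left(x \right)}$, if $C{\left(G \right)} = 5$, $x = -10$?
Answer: $\frac{441}{100} \approx 4.41$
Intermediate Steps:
$o{\left(I \right)} = - \frac{8}{5} + \frac{5}{I}$ ($o{\left(I \right)} = \frac{5}{I} - \frac{8}{5} = - \frac{8}{5} + \frac{5}{I}$)
$o^{2}{\left(x \right)} = \left(- \frac{8}{5} + \frac{5}{-10}\right)^{2} = \left(- \frac{8}{5} + 5 \left(- \frac{1}{10}\right)\right)^{2} = \left(- \frac{8}{5} - \frac{1}{2}\right)^{2} = \left(- \frac{21}{10}\right)^{2} = \frac{441}{100}$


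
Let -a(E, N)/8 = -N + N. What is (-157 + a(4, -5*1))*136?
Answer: -21352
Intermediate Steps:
a(E, N) = 0 (a(E, N) = -8*(-N + N) = -8*0 = 0)
(-157 + a(4, -5*1))*136 = (-157 + 0)*136 = -157*136 = -21352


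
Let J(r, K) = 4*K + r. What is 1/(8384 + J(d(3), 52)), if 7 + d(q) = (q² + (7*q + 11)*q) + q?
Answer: 1/8693 ≈ 0.00011504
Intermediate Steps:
d(q) = -7 + q + q² + q*(11 + 7*q) (d(q) = -7 + ((q² + (7*q + 11)*q) + q) = -7 + ((q² + (11 + 7*q)*q) + q) = -7 + ((q² + q*(11 + 7*q)) + q) = -7 + (q + q² + q*(11 + 7*q)) = -7 + q + q² + q*(11 + 7*q))
J(r, K) = r + 4*K
1/(8384 + J(d(3), 52)) = 1/(8384 + ((-7 + 8*3² + 12*3) + 4*52)) = 1/(8384 + ((-7 + 8*9 + 36) + 208)) = 1/(8384 + ((-7 + 72 + 36) + 208)) = 1/(8384 + (101 + 208)) = 1/(8384 + 309) = 1/8693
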